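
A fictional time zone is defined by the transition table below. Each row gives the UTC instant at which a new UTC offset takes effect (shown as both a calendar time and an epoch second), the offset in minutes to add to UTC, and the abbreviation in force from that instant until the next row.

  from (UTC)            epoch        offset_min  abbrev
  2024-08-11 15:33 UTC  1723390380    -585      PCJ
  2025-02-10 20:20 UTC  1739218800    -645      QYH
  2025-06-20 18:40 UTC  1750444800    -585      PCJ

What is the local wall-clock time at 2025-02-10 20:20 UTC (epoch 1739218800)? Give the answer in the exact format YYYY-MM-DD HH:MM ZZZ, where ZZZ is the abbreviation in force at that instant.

Query: 2025-02-10 20:20 UTC
Rule 2/3 (QYH, -10:45): 2025-02-10 20:20 UTC ≤ query < 2025-06-20 18:40 UTC
20·60 + 20 - 645 = 575 min
575 = 0·1440 + 575; 575 = 9·60 + 35 → 09:35, same day
→ 2025-02-10 09:35 QYH

2025-02-10 09:35 QYH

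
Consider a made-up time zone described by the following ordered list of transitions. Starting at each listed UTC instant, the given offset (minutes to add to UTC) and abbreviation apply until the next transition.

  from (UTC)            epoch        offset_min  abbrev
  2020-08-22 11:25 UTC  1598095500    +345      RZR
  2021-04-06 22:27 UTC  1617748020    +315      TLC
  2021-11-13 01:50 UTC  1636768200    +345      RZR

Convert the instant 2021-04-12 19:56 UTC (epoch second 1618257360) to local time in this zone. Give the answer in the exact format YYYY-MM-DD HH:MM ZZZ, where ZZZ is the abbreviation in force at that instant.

Query: 2021-04-12 19:56 UTC
Rule 2/3 (TLC, +05:15): 2021-04-06 22:27 UTC ≤ query < 2021-11-13 01:50 UTC
19·60 + 56 + 315 = 1511 min
1511 = 1·1440 + 71; 71 = 1·60 + 11 → 01:11, 2021-04-12 + 1 day = 2021-04-13
→ 2021-04-13 01:11 TLC

2021-04-13 01:11 TLC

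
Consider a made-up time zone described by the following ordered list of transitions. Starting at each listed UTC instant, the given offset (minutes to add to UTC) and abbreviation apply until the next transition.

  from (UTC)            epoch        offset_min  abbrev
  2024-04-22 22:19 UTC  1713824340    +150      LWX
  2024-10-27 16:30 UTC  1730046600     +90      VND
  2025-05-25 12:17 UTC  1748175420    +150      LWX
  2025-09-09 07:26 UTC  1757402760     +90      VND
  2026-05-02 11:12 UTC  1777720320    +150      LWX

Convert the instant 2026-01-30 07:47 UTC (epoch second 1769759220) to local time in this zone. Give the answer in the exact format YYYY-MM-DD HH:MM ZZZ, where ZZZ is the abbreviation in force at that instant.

2026-01-30 09:17 VND

Query: 2026-01-30 07:47 UTC
Rule 4/5 (VND, +01:30): 2025-09-09 07:26 UTC ≤ query < 2026-05-02 11:12 UTC
7·60 + 47 + 90 = 557 min
557 = 0·1440 + 557; 557 = 9·60 + 17 → 09:17, same day
→ 2026-01-30 09:17 VND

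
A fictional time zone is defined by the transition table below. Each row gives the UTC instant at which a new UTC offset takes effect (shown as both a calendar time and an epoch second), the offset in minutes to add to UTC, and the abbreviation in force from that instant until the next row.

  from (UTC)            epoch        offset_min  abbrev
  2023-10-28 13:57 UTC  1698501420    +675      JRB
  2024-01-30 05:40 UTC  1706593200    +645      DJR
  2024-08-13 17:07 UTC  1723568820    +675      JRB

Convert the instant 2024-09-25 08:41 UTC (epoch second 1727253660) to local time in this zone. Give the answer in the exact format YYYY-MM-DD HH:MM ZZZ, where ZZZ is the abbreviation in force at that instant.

Query: 2024-09-25 08:41 UTC
Rule 3/3 (JRB, +11:15): 2024-08-13 17:07 UTC ≤ query < +∞
8·60 + 41 + 675 = 1196 min
1196 = 0·1440 + 1196; 1196 = 19·60 + 56 → 19:56, same day
→ 2024-09-25 19:56 JRB

2024-09-25 19:56 JRB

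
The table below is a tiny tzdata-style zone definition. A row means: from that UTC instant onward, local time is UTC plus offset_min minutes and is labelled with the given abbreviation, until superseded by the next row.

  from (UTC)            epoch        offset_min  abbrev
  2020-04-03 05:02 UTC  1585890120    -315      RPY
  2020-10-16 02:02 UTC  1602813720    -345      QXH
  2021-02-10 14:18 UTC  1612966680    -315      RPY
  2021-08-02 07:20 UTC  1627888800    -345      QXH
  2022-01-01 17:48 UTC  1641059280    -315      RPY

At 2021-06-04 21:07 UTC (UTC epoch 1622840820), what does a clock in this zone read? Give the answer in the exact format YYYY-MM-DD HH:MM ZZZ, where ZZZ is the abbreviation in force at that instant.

2021-06-04 15:52 RPY

Query: 2021-06-04 21:07 UTC
Rule 3/5 (RPY, -05:15): 2021-02-10 14:18 UTC ≤ query < 2021-08-02 07:20 UTC
21·60 + 7 - 315 = 952 min
952 = 0·1440 + 952; 952 = 15·60 + 52 → 15:52, same day
→ 2021-06-04 15:52 RPY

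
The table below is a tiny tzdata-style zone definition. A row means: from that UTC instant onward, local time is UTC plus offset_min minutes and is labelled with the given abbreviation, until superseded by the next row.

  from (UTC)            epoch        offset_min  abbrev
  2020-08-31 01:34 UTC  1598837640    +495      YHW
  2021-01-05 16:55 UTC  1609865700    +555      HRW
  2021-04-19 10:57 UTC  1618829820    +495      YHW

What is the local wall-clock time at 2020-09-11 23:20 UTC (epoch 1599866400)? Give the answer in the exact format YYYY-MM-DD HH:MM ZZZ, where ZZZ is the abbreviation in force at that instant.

Query: 2020-09-11 23:20 UTC
Rule 1/3 (YHW, +08:15): 2020-08-31 01:34 UTC ≤ query < 2021-01-05 16:55 UTC
23·60 + 20 + 495 = 1895 min
1895 = 1·1440 + 455; 455 = 7·60 + 35 → 07:35, 2020-09-11 + 1 day = 2020-09-12
→ 2020-09-12 07:35 YHW

2020-09-12 07:35 YHW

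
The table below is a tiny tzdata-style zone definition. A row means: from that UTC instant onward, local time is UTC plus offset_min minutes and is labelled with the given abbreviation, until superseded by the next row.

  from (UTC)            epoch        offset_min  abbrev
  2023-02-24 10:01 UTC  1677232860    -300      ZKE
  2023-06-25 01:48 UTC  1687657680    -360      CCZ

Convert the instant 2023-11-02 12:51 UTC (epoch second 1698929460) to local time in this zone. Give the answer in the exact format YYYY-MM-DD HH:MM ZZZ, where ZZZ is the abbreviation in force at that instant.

2023-11-02 06:51 CCZ

Query: 2023-11-02 12:51 UTC
Rule 2/2 (CCZ, -06:00): 2023-06-25 01:48 UTC ≤ query < +∞
12·60 + 51 - 360 = 411 min
411 = 0·1440 + 411; 411 = 6·60 + 51 → 06:51, same day
→ 2023-11-02 06:51 CCZ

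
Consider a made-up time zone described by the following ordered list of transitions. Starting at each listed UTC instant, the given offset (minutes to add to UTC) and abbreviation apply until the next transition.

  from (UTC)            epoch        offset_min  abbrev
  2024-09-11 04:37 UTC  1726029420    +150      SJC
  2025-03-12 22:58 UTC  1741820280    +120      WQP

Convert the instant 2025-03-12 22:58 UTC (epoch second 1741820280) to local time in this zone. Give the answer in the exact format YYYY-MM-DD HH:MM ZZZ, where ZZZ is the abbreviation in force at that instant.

2025-03-13 00:58 WQP

Query: 2025-03-12 22:58 UTC
Rule 2/2 (WQP, +02:00): 2025-03-12 22:58 UTC ≤ query < +∞
22·60 + 58 + 120 = 1498 min
1498 = 1·1440 + 58; 58 = 0·60 + 58 → 00:58, 2025-03-12 + 1 day = 2025-03-13
→ 2025-03-13 00:58 WQP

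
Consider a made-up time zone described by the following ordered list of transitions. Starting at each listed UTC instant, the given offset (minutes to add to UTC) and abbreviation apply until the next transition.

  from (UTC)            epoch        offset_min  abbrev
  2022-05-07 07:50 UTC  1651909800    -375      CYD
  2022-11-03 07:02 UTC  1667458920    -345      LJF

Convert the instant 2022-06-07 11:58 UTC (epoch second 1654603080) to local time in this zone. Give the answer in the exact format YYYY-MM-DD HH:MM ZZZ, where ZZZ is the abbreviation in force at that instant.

Query: 2022-06-07 11:58 UTC
Rule 1/2 (CYD, -06:15): 2022-05-07 07:50 UTC ≤ query < 2022-11-03 07:02 UTC
11·60 + 58 - 375 = 343 min
343 = 0·1440 + 343; 343 = 5·60 + 43 → 05:43, same day
→ 2022-06-07 05:43 CYD

2022-06-07 05:43 CYD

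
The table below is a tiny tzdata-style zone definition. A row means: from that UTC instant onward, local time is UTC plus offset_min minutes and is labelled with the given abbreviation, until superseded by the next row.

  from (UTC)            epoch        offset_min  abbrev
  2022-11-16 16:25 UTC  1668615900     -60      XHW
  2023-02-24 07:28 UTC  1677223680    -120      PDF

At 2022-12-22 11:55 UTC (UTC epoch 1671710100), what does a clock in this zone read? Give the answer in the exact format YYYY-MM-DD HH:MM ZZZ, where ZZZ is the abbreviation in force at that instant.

Query: 2022-12-22 11:55 UTC
Rule 1/2 (XHW, -01:00): 2022-11-16 16:25 UTC ≤ query < 2023-02-24 07:28 UTC
11·60 + 55 - 60 = 655 min
655 = 0·1440 + 655; 655 = 10·60 + 55 → 10:55, same day
→ 2022-12-22 10:55 XHW

2022-12-22 10:55 XHW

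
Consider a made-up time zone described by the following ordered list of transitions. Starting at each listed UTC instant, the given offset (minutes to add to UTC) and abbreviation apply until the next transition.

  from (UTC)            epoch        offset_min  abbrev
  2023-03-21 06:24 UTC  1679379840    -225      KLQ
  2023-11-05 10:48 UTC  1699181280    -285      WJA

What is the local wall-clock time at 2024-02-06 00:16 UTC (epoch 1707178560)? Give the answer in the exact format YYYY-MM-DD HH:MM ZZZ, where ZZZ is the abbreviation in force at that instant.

Query: 2024-02-06 00:16 UTC
Rule 2/2 (WJA, -04:45): 2023-11-05 10:48 UTC ≤ query < +∞
0·60 + 16 - 285 = -269 min
-269 = -1·1440 + 1171; 1171 = 19·60 + 31 → 19:31, 2024-02-06 - 1 day = 2024-02-05
→ 2024-02-05 19:31 WJA

2024-02-05 19:31 WJA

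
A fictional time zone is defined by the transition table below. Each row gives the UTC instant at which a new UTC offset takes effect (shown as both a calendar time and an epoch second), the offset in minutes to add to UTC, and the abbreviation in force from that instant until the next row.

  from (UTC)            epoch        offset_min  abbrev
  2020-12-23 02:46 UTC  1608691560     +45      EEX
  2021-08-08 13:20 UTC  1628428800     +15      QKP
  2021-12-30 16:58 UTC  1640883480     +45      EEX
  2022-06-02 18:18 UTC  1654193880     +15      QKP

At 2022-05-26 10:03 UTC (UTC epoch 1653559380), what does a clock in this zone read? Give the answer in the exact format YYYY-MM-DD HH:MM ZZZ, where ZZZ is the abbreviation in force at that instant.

Query: 2022-05-26 10:03 UTC
Rule 3/4 (EEX, +00:45): 2021-12-30 16:58 UTC ≤ query < 2022-06-02 18:18 UTC
10·60 + 3 + 45 = 648 min
648 = 0·1440 + 648; 648 = 10·60 + 48 → 10:48, same day
→ 2022-05-26 10:48 EEX

2022-05-26 10:48 EEX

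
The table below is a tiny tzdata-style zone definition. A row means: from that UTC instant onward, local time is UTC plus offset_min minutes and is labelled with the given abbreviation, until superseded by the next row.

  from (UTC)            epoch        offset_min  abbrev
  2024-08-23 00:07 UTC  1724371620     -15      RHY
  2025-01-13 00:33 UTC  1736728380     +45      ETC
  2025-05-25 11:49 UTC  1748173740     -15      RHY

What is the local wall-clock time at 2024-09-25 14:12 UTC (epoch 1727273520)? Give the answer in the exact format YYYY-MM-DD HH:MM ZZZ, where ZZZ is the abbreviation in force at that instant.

2024-09-25 13:57 RHY

Query: 2024-09-25 14:12 UTC
Rule 1/3 (RHY, -00:15): 2024-08-23 00:07 UTC ≤ query < 2025-01-13 00:33 UTC
14·60 + 12 - 15 = 837 min
837 = 0·1440 + 837; 837 = 13·60 + 57 → 13:57, same day
→ 2024-09-25 13:57 RHY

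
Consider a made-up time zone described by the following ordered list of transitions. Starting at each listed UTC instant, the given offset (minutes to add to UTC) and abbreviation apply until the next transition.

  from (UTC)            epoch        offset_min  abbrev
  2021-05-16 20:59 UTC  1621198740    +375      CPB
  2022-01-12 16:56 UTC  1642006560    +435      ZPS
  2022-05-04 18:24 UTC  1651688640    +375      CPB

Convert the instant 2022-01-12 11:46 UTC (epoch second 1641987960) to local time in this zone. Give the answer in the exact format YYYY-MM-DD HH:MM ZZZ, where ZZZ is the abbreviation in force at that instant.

2022-01-12 18:01 CPB

Query: 2022-01-12 11:46 UTC
Rule 1/3 (CPB, +06:15): 2021-05-16 20:59 UTC ≤ query < 2022-01-12 16:56 UTC
11·60 + 46 + 375 = 1081 min
1081 = 0·1440 + 1081; 1081 = 18·60 + 1 → 18:01, same day
→ 2022-01-12 18:01 CPB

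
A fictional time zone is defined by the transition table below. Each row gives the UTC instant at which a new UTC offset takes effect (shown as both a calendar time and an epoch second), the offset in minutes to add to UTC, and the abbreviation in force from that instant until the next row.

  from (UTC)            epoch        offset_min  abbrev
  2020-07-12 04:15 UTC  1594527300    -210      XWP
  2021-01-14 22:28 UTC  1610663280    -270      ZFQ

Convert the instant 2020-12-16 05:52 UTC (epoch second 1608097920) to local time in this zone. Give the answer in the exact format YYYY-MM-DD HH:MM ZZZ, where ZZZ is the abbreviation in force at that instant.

Query: 2020-12-16 05:52 UTC
Rule 1/2 (XWP, -03:30): 2020-07-12 04:15 UTC ≤ query < 2021-01-14 22:28 UTC
5·60 + 52 - 210 = 142 min
142 = 0·1440 + 142; 142 = 2·60 + 22 → 02:22, same day
→ 2020-12-16 02:22 XWP

2020-12-16 02:22 XWP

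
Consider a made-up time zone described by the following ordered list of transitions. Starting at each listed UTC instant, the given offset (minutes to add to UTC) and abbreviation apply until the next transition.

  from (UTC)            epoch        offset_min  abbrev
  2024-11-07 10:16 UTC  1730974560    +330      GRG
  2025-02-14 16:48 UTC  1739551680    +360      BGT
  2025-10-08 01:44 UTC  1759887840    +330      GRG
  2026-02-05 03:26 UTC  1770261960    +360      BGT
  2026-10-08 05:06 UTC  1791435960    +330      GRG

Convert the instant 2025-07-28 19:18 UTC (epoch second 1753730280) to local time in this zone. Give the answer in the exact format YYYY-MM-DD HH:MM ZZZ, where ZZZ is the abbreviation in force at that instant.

Query: 2025-07-28 19:18 UTC
Rule 2/5 (BGT, +06:00): 2025-02-14 16:48 UTC ≤ query < 2025-10-08 01:44 UTC
19·60 + 18 + 360 = 1518 min
1518 = 1·1440 + 78; 78 = 1·60 + 18 → 01:18, 2025-07-28 + 1 day = 2025-07-29
→ 2025-07-29 01:18 BGT

2025-07-29 01:18 BGT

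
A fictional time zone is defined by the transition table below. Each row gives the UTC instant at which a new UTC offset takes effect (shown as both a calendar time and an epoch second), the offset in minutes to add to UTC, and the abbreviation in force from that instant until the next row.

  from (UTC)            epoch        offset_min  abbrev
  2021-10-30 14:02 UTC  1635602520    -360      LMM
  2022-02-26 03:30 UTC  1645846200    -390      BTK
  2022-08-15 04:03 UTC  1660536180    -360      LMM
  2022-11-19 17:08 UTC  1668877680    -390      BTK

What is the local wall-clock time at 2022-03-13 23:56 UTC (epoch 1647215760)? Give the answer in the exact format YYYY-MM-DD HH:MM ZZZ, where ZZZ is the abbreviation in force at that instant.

Query: 2022-03-13 23:56 UTC
Rule 2/4 (BTK, -06:30): 2022-02-26 03:30 UTC ≤ query < 2022-08-15 04:03 UTC
23·60 + 56 - 390 = 1046 min
1046 = 0·1440 + 1046; 1046 = 17·60 + 26 → 17:26, same day
→ 2022-03-13 17:26 BTK

2022-03-13 17:26 BTK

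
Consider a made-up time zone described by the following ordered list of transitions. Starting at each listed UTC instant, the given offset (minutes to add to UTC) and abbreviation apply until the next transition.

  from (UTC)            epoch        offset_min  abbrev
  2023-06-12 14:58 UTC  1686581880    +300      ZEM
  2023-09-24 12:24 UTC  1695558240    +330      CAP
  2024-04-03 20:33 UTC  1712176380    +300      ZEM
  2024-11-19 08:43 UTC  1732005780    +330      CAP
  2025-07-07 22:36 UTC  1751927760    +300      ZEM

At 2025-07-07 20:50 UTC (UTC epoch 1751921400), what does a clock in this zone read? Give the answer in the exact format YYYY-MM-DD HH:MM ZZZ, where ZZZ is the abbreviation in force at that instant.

2025-07-08 02:20 CAP

Query: 2025-07-07 20:50 UTC
Rule 4/5 (CAP, +05:30): 2024-11-19 08:43 UTC ≤ query < 2025-07-07 22:36 UTC
20·60 + 50 + 330 = 1580 min
1580 = 1·1440 + 140; 140 = 2·60 + 20 → 02:20, 2025-07-07 + 1 day = 2025-07-08
→ 2025-07-08 02:20 CAP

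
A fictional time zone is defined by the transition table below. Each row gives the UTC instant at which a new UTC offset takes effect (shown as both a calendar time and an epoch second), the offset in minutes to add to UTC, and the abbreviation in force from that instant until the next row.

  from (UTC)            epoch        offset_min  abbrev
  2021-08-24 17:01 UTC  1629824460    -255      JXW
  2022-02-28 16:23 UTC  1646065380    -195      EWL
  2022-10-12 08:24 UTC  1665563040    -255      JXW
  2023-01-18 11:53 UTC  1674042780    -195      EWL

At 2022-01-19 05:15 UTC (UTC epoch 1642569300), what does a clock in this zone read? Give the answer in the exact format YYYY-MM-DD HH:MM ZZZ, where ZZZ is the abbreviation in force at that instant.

2022-01-19 01:00 JXW

Query: 2022-01-19 05:15 UTC
Rule 1/4 (JXW, -04:15): 2021-08-24 17:01 UTC ≤ query < 2022-02-28 16:23 UTC
5·60 + 15 - 255 = 60 min
60 = 0·1440 + 60; 60 = 1·60 + 0 → 01:00, same day
→ 2022-01-19 01:00 JXW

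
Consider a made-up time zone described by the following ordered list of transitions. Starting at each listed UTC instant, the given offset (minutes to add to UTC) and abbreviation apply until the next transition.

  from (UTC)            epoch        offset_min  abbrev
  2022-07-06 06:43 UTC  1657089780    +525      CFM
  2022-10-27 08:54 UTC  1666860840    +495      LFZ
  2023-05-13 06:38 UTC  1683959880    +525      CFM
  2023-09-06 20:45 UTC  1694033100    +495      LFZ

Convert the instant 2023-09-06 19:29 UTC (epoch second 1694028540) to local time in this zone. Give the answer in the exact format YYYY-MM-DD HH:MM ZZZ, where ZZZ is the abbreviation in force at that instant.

2023-09-07 04:14 CFM

Query: 2023-09-06 19:29 UTC
Rule 3/4 (CFM, +08:45): 2023-05-13 06:38 UTC ≤ query < 2023-09-06 20:45 UTC
19·60 + 29 + 525 = 1694 min
1694 = 1·1440 + 254; 254 = 4·60 + 14 → 04:14, 2023-09-06 + 1 day = 2023-09-07
→ 2023-09-07 04:14 CFM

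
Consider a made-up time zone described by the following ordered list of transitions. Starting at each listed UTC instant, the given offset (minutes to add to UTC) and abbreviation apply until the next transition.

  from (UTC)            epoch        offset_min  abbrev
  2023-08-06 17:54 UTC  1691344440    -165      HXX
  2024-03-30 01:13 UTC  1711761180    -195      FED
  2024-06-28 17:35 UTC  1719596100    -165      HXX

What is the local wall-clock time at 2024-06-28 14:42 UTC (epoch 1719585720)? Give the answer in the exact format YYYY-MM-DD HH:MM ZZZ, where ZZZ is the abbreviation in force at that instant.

2024-06-28 11:27 FED

Query: 2024-06-28 14:42 UTC
Rule 2/3 (FED, -03:15): 2024-03-30 01:13 UTC ≤ query < 2024-06-28 17:35 UTC
14·60 + 42 - 195 = 687 min
687 = 0·1440 + 687; 687 = 11·60 + 27 → 11:27, same day
→ 2024-06-28 11:27 FED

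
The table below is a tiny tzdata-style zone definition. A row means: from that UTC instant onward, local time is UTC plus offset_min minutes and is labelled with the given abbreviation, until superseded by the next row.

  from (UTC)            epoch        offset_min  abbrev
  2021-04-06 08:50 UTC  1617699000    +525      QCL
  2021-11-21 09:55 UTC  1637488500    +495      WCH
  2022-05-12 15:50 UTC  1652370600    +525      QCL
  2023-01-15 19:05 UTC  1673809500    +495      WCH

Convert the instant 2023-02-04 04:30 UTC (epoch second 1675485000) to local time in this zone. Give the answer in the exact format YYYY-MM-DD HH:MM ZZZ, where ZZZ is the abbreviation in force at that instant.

2023-02-04 12:45 WCH

Query: 2023-02-04 04:30 UTC
Rule 4/4 (WCH, +08:15): 2023-01-15 19:05 UTC ≤ query < +∞
4·60 + 30 + 495 = 765 min
765 = 0·1440 + 765; 765 = 12·60 + 45 → 12:45, same day
→ 2023-02-04 12:45 WCH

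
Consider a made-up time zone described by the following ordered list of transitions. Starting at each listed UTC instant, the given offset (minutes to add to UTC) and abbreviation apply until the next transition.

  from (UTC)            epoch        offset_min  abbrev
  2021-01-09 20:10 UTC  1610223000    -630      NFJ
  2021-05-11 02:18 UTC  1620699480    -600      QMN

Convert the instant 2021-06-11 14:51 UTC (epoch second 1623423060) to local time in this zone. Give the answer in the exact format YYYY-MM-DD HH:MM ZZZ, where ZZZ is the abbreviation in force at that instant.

Query: 2021-06-11 14:51 UTC
Rule 2/2 (QMN, -10:00): 2021-05-11 02:18 UTC ≤ query < +∞
14·60 + 51 - 600 = 291 min
291 = 0·1440 + 291; 291 = 4·60 + 51 → 04:51, same day
→ 2021-06-11 04:51 QMN

2021-06-11 04:51 QMN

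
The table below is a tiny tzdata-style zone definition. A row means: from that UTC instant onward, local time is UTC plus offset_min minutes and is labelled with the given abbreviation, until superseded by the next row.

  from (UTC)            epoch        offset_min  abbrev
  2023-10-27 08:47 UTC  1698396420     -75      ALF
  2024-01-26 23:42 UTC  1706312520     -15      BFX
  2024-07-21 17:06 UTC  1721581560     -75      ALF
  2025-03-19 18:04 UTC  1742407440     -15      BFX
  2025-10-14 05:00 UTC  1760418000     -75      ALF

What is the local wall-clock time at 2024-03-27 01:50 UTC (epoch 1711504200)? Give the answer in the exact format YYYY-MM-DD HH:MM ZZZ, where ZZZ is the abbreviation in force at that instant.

Query: 2024-03-27 01:50 UTC
Rule 2/5 (BFX, -00:15): 2024-01-26 23:42 UTC ≤ query < 2024-07-21 17:06 UTC
1·60 + 50 - 15 = 95 min
95 = 0·1440 + 95; 95 = 1·60 + 35 → 01:35, same day
→ 2024-03-27 01:35 BFX

2024-03-27 01:35 BFX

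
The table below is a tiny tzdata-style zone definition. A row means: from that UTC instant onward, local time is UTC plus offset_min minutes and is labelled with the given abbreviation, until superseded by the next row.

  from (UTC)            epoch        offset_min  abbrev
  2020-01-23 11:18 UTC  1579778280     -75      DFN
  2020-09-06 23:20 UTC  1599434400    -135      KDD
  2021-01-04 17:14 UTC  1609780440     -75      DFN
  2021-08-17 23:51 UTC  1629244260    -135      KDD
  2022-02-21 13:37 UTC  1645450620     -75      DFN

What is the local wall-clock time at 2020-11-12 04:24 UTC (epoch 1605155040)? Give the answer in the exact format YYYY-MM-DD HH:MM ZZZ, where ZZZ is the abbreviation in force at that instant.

2020-11-12 02:09 KDD

Query: 2020-11-12 04:24 UTC
Rule 2/5 (KDD, -02:15): 2020-09-06 23:20 UTC ≤ query < 2021-01-04 17:14 UTC
4·60 + 24 - 135 = 129 min
129 = 0·1440 + 129; 129 = 2·60 + 9 → 02:09, same day
→ 2020-11-12 02:09 KDD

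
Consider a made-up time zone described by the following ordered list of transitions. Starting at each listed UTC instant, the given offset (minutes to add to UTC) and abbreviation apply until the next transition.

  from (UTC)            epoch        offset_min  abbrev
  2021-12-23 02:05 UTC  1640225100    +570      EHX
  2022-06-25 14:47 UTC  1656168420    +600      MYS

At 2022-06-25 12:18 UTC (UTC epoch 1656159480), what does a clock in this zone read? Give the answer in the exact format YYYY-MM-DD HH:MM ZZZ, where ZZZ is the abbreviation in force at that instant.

2022-06-25 21:48 EHX

Query: 2022-06-25 12:18 UTC
Rule 1/2 (EHX, +09:30): 2021-12-23 02:05 UTC ≤ query < 2022-06-25 14:47 UTC
12·60 + 18 + 570 = 1308 min
1308 = 0·1440 + 1308; 1308 = 21·60 + 48 → 21:48, same day
→ 2022-06-25 21:48 EHX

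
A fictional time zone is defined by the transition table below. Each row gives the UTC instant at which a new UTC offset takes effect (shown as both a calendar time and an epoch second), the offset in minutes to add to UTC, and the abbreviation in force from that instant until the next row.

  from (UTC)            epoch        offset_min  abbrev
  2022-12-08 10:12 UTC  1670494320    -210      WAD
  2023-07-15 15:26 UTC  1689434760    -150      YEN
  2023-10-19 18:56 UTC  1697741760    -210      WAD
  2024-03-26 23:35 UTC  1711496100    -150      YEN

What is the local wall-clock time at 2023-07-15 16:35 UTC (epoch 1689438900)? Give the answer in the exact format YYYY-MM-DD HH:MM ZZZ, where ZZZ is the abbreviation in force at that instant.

Query: 2023-07-15 16:35 UTC
Rule 2/4 (YEN, -02:30): 2023-07-15 15:26 UTC ≤ query < 2023-10-19 18:56 UTC
16·60 + 35 - 150 = 845 min
845 = 0·1440 + 845; 845 = 14·60 + 5 → 14:05, same day
→ 2023-07-15 14:05 YEN

2023-07-15 14:05 YEN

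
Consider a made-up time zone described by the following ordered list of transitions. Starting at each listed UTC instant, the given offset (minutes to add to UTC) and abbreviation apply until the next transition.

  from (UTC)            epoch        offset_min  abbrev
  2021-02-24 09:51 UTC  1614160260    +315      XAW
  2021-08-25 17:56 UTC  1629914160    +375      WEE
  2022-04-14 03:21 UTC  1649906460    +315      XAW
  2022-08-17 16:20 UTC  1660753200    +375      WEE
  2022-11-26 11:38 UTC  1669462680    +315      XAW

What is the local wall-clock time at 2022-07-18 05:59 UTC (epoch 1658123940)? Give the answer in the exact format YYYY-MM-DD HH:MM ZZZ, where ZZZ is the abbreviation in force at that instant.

Query: 2022-07-18 05:59 UTC
Rule 3/5 (XAW, +05:15): 2022-04-14 03:21 UTC ≤ query < 2022-08-17 16:20 UTC
5·60 + 59 + 315 = 674 min
674 = 0·1440 + 674; 674 = 11·60 + 14 → 11:14, same day
→ 2022-07-18 11:14 XAW

2022-07-18 11:14 XAW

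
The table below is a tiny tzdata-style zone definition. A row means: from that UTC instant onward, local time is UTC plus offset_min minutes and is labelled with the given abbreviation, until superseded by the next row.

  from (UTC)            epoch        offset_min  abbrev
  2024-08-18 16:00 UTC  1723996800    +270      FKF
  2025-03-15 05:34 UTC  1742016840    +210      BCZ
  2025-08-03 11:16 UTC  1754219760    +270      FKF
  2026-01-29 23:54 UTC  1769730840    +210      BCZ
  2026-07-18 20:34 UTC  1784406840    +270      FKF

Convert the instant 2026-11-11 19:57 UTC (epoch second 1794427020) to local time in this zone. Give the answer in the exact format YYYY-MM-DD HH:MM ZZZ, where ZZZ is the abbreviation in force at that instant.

Query: 2026-11-11 19:57 UTC
Rule 5/5 (FKF, +04:30): 2026-07-18 20:34 UTC ≤ query < +∞
19·60 + 57 + 270 = 1467 min
1467 = 1·1440 + 27; 27 = 0·60 + 27 → 00:27, 2026-11-11 + 1 day = 2026-11-12
→ 2026-11-12 00:27 FKF

2026-11-12 00:27 FKF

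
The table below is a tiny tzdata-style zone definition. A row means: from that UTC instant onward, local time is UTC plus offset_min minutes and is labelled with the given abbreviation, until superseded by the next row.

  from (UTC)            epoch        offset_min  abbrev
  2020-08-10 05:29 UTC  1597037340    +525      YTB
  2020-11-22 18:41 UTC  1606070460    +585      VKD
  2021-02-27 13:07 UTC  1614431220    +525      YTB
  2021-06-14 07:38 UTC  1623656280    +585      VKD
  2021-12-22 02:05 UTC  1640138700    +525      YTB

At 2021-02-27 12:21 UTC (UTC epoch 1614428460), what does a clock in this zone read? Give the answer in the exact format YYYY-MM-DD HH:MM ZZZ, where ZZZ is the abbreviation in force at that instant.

2021-02-27 22:06 VKD

Query: 2021-02-27 12:21 UTC
Rule 2/5 (VKD, +09:45): 2020-11-22 18:41 UTC ≤ query < 2021-02-27 13:07 UTC
12·60 + 21 + 585 = 1326 min
1326 = 0·1440 + 1326; 1326 = 22·60 + 6 → 22:06, same day
→ 2021-02-27 22:06 VKD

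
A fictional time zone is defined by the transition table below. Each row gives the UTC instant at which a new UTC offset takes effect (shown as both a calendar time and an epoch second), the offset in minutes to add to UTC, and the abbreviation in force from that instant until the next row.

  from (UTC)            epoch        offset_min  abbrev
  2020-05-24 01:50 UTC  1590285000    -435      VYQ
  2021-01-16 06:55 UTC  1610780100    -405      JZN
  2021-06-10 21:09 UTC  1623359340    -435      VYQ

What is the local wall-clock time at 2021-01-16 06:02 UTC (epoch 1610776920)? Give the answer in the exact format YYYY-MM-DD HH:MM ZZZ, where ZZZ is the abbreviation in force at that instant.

2021-01-15 22:47 VYQ

Query: 2021-01-16 06:02 UTC
Rule 1/3 (VYQ, -07:15): 2020-05-24 01:50 UTC ≤ query < 2021-01-16 06:55 UTC
6·60 + 2 - 435 = -73 min
-73 = -1·1440 + 1367; 1367 = 22·60 + 47 → 22:47, 2021-01-16 - 1 day = 2021-01-15
→ 2021-01-15 22:47 VYQ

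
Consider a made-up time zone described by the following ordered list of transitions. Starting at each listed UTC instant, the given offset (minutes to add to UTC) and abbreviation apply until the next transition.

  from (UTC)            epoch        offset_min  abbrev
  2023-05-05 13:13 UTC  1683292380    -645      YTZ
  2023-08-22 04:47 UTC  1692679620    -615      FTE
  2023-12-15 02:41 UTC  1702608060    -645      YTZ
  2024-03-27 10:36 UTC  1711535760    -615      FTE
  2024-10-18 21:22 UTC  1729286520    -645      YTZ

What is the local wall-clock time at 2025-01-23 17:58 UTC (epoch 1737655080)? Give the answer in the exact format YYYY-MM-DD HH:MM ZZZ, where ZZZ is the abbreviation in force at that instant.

Query: 2025-01-23 17:58 UTC
Rule 5/5 (YTZ, -10:45): 2024-10-18 21:22 UTC ≤ query < +∞
17·60 + 58 - 645 = 433 min
433 = 0·1440 + 433; 433 = 7·60 + 13 → 07:13, same day
→ 2025-01-23 07:13 YTZ

2025-01-23 07:13 YTZ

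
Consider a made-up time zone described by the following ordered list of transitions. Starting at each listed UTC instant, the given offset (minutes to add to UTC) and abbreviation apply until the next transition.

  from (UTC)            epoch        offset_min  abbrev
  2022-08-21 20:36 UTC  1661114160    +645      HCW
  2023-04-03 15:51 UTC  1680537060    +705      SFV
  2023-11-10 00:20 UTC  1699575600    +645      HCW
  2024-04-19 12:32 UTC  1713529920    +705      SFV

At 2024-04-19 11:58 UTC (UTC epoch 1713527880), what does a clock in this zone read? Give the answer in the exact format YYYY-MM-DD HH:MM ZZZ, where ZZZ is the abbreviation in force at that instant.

Query: 2024-04-19 11:58 UTC
Rule 3/4 (HCW, +10:45): 2023-11-10 00:20 UTC ≤ query < 2024-04-19 12:32 UTC
11·60 + 58 + 645 = 1363 min
1363 = 0·1440 + 1363; 1363 = 22·60 + 43 → 22:43, same day
→ 2024-04-19 22:43 HCW

2024-04-19 22:43 HCW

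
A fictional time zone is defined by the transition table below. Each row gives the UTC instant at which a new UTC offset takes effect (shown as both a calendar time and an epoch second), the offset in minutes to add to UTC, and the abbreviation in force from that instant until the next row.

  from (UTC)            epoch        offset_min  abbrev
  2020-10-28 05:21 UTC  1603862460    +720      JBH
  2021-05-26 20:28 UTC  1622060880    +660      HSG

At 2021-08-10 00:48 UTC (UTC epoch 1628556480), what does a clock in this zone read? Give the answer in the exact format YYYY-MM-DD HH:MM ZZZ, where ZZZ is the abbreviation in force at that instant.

Query: 2021-08-10 00:48 UTC
Rule 2/2 (HSG, +11:00): 2021-05-26 20:28 UTC ≤ query < +∞
0·60 + 48 + 660 = 708 min
708 = 0·1440 + 708; 708 = 11·60 + 48 → 11:48, same day
→ 2021-08-10 11:48 HSG

2021-08-10 11:48 HSG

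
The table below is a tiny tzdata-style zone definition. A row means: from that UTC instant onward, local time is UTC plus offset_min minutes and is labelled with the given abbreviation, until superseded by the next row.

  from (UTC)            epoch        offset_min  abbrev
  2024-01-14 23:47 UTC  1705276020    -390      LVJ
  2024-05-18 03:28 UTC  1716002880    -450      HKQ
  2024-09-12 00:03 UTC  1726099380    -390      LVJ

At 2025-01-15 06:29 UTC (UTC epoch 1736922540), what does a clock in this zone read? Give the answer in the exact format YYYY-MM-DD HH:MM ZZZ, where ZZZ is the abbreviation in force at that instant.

2025-01-14 23:59 LVJ

Query: 2025-01-15 06:29 UTC
Rule 3/3 (LVJ, -06:30): 2024-09-12 00:03 UTC ≤ query < +∞
6·60 + 29 - 390 = -1 min
-1 = -1·1440 + 1439; 1439 = 23·60 + 59 → 23:59, 2025-01-15 - 1 day = 2025-01-14
→ 2025-01-14 23:59 LVJ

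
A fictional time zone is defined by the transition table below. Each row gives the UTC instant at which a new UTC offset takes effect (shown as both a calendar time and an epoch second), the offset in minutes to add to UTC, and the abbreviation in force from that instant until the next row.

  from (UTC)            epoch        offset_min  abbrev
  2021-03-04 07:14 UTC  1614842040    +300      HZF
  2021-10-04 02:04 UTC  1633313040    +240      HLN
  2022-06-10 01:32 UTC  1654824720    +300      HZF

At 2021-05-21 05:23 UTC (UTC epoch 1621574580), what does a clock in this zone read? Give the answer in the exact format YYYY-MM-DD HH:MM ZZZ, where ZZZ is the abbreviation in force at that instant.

Query: 2021-05-21 05:23 UTC
Rule 1/3 (HZF, +05:00): 2021-03-04 07:14 UTC ≤ query < 2021-10-04 02:04 UTC
5·60 + 23 + 300 = 623 min
623 = 0·1440 + 623; 623 = 10·60 + 23 → 10:23, same day
→ 2021-05-21 10:23 HZF

2021-05-21 10:23 HZF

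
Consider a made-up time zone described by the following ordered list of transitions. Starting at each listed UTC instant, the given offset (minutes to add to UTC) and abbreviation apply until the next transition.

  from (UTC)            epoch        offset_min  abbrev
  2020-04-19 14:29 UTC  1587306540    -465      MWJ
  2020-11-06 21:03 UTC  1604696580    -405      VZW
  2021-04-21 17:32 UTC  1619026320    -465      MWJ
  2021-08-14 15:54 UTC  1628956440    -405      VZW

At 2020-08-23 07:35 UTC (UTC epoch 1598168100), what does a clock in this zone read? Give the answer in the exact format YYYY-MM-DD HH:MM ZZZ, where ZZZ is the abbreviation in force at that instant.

2020-08-22 23:50 MWJ

Query: 2020-08-23 07:35 UTC
Rule 1/4 (MWJ, -07:45): 2020-04-19 14:29 UTC ≤ query < 2020-11-06 21:03 UTC
7·60 + 35 - 465 = -10 min
-10 = -1·1440 + 1430; 1430 = 23·60 + 50 → 23:50, 2020-08-23 - 1 day = 2020-08-22
→ 2020-08-22 23:50 MWJ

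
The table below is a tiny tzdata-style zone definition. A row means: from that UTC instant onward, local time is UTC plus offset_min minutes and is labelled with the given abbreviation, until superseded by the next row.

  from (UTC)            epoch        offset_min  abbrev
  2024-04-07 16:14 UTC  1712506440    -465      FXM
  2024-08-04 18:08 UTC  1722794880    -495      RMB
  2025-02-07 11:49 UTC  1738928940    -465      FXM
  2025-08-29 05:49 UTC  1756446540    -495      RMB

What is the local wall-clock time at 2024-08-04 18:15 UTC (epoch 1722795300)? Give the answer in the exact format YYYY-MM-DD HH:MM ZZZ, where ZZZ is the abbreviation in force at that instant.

2024-08-04 10:00 RMB

Query: 2024-08-04 18:15 UTC
Rule 2/4 (RMB, -08:15): 2024-08-04 18:08 UTC ≤ query < 2025-02-07 11:49 UTC
18·60 + 15 - 495 = 600 min
600 = 0·1440 + 600; 600 = 10·60 + 0 → 10:00, same day
→ 2024-08-04 10:00 RMB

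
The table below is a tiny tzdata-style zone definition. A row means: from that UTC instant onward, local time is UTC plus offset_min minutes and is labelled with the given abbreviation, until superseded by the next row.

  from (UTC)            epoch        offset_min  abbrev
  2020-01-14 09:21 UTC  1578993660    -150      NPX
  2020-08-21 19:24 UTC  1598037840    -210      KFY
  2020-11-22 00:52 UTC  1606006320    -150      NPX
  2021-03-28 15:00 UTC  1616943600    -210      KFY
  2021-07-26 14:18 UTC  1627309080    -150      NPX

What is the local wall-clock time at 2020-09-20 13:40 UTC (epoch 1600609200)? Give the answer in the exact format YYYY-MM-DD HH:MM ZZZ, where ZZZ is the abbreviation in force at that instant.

Query: 2020-09-20 13:40 UTC
Rule 2/5 (KFY, -03:30): 2020-08-21 19:24 UTC ≤ query < 2020-11-22 00:52 UTC
13·60 + 40 - 210 = 610 min
610 = 0·1440 + 610; 610 = 10·60 + 10 → 10:10, same day
→ 2020-09-20 10:10 KFY

2020-09-20 10:10 KFY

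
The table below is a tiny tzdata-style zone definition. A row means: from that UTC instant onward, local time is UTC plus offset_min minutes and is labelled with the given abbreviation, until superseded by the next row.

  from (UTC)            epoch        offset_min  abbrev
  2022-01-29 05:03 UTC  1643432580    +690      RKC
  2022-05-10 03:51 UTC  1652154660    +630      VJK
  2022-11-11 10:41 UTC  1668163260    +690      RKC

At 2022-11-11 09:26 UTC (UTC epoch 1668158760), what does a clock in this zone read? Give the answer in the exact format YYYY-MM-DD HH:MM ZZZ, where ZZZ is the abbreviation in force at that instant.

2022-11-11 19:56 VJK

Query: 2022-11-11 09:26 UTC
Rule 2/3 (VJK, +10:30): 2022-05-10 03:51 UTC ≤ query < 2022-11-11 10:41 UTC
9·60 + 26 + 630 = 1196 min
1196 = 0·1440 + 1196; 1196 = 19·60 + 56 → 19:56, same day
→ 2022-11-11 19:56 VJK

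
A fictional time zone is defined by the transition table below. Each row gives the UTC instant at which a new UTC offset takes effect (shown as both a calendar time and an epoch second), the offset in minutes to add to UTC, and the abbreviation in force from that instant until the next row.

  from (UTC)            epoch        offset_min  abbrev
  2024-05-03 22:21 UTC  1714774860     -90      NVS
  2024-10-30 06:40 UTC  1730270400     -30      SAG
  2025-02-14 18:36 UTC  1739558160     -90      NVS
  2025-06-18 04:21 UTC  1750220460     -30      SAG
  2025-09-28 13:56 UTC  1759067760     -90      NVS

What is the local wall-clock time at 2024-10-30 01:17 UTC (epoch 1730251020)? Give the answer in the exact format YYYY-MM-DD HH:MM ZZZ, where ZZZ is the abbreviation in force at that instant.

Query: 2024-10-30 01:17 UTC
Rule 1/5 (NVS, -01:30): 2024-05-03 22:21 UTC ≤ query < 2024-10-30 06:40 UTC
1·60 + 17 - 90 = -13 min
-13 = -1·1440 + 1427; 1427 = 23·60 + 47 → 23:47, 2024-10-30 - 1 day = 2024-10-29
→ 2024-10-29 23:47 NVS

2024-10-29 23:47 NVS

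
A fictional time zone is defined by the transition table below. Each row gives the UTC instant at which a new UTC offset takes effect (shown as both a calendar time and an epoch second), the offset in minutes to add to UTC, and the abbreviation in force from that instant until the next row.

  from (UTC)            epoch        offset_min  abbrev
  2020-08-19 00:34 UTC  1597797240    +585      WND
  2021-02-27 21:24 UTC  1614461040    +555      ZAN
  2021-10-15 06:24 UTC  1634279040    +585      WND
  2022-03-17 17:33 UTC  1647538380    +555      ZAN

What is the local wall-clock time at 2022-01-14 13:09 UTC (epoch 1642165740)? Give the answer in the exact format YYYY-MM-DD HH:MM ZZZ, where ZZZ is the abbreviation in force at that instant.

Query: 2022-01-14 13:09 UTC
Rule 3/4 (WND, +09:45): 2021-10-15 06:24 UTC ≤ query < 2022-03-17 17:33 UTC
13·60 + 9 + 585 = 1374 min
1374 = 0·1440 + 1374; 1374 = 22·60 + 54 → 22:54, same day
→ 2022-01-14 22:54 WND

2022-01-14 22:54 WND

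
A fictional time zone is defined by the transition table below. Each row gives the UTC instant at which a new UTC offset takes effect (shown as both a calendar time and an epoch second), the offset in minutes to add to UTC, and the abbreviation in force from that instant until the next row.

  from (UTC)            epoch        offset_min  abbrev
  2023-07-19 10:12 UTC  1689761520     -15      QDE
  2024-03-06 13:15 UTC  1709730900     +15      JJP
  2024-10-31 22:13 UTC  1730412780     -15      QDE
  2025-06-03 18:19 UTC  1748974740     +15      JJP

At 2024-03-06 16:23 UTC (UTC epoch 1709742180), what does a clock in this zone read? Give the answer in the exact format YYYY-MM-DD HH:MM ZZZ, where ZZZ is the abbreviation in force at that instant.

2024-03-06 16:38 JJP

Query: 2024-03-06 16:23 UTC
Rule 2/4 (JJP, +00:15): 2024-03-06 13:15 UTC ≤ query < 2024-10-31 22:13 UTC
16·60 + 23 + 15 = 998 min
998 = 0·1440 + 998; 998 = 16·60 + 38 → 16:38, same day
→ 2024-03-06 16:38 JJP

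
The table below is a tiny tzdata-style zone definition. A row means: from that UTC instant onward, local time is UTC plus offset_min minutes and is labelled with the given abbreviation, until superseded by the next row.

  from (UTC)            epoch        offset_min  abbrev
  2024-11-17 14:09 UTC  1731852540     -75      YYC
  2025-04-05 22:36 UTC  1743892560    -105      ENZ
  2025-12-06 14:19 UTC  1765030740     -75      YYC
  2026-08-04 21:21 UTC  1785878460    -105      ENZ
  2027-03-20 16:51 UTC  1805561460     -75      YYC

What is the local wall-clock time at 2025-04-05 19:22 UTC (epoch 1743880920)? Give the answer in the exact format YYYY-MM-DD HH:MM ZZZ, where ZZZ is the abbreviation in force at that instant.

Query: 2025-04-05 19:22 UTC
Rule 1/5 (YYC, -01:15): 2024-11-17 14:09 UTC ≤ query < 2025-04-05 22:36 UTC
19·60 + 22 - 75 = 1087 min
1087 = 0·1440 + 1087; 1087 = 18·60 + 7 → 18:07, same day
→ 2025-04-05 18:07 YYC

2025-04-05 18:07 YYC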